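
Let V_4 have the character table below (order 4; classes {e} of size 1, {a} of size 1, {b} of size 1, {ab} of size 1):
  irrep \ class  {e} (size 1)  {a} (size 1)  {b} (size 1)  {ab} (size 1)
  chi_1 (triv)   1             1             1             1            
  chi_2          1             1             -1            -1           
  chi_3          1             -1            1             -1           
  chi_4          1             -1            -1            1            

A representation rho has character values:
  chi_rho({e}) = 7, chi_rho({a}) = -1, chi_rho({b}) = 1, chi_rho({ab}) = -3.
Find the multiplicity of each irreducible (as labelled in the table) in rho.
Multiplicities: chi_1: 1, chi_2: 2, chi_3: 3, chi_4: 1.

Why: Use <chi_rho, chi> = (1/|G|) sum_C |C| * chi_rho(C) * conj(chi(C)) with |G| = 4 for each irreducible chi in the table:
  <chi_rho, chi_1> = (1/4)[1*(7)*conj(1) + 1*(-1)*conj(1) + 1*(1)*conj(1) + 1*(-3)*conj(1)]
      = (1/4)[(7) + (-1) + (1) + (-3)] = 4/4 = 1
  <chi_rho, chi_2> = (1/4)[1*(7)*conj(1) + 1*(-1)*conj(1) + 1*(1)*conj(-1) + 1*(-3)*conj(-1)]
      = (1/4)[(7) + (-1) + (-1) + (3)] = 8/4 = 2
  <chi_rho, chi_3> = (1/4)[1*(7)*conj(1) + 1*(-1)*conj(-1) + 1*(1)*conj(1) + 1*(-3)*conj(-1)]
      = (1/4)[(7) + (1) + (1) + (3)] = 12/4 = 3
  <chi_rho, chi_4> = (1/4)[1*(7)*conj(1) + 1*(-1)*conj(-1) + 1*(1)*conj(-1) + 1*(-3)*conj(1)]
      = (1/4)[(7) + (1) + (-1) + (-3)] = 4/4 = 1
Dimension check: dim(rho) = sum (mult * dim) = 1*1 + 2*1 + 3*1 + 1*1 = 7 = chi_rho(e) = 7.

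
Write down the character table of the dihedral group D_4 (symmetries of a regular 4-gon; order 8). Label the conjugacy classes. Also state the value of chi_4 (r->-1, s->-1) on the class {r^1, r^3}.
Conjugacy classes: {e} of size 1, {r^2} of size 1, {r^1, r^3} of size 2, {s, sr^2, ...} of size 2, {sr, sr^3, ...} of size 2.
Character table:
  irrep \ class              {e} (size 1)  {r^2} (size 1)  {r^1, r^3} (size 2)  {s, sr^2, ...} (size 2)  {sr, sr^3, ...} (size 2)
  chi_1 (triv)               1             1               1                    1                        1                       
  chi_2 (sign: r->1, s->-1)  1             1               1                    -1                       -1                      
  chi_3 (r->-1, s->1)        1             1               -1                   1                        -1                      
  chi_4 (r->-1, s->-1)       1             1               -1                   -1                       1                       
  chi_5 (2d, j=1)            2             -2              0                    0                        0                       

Spot check: chi_4 (r->-1, s->-1) on {r^1, r^3} = -1.

Reasoning: D_4 has order 2*4 = 8 with 5 conjugacy classes, hence 5 irreducibles. Sum of squared dims 1 + 1 + 1 + 1 + 4 = 8 = |G|. Linear characters come from the abelianisation; the 2-dimensional irreps have character r^k -> 2*cos(2*pi*j*k/4), reflections -> 0.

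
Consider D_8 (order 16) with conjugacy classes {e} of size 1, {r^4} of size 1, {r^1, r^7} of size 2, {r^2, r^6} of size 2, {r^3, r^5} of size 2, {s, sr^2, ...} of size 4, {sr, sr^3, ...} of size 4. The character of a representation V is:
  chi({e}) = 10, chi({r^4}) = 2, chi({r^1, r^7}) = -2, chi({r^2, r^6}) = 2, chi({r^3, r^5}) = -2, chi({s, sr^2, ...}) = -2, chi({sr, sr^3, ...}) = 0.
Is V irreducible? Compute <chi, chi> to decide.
Not irreducible (reducible): <chi, chi> = 9 > 1.

Proof sketch: <chi, chi> = (1/|G|) sum_C |C| * |chi(C)|^2 = (1/16)[1*|10|^2 + 1*|2|^2 + 2*|-2|^2 + 2*|2|^2 + 2*|-2|^2 + 4*|-2|^2 + 4*|0|^2]
  = (1/16)[(100) + (4) + (8) + (8) + (8) + (16) + (0)] = 144/16 = 9.
A character is irreducible iff <chi, chi> = 1, so this representation is reducible.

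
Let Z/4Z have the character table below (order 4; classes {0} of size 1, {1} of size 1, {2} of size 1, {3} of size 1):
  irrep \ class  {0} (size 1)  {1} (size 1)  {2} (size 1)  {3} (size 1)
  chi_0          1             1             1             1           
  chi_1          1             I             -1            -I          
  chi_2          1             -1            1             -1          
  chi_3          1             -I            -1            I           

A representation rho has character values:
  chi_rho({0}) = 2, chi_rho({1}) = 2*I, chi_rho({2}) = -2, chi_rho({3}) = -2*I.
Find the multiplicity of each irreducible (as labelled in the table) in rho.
Multiplicities: chi_0: 0, chi_1: 2, chi_2: 0, chi_3: 0.

Use <chi_rho, chi> = (1/|G|) sum_C |C| * chi_rho(C) * conj(chi(C)) with |G| = 4 for each irreducible chi in the table:
  <chi_rho, chi_0> = (1/4)[1*(2)*conj(1) + 1*(2*I)*conj(1) + 1*(-2)*conj(1) + 1*(-2*I)*conj(1)]
      = (1/4)[(2) + (2*I) + (-2) + (-2*I)] = 0/4 = 0
  <chi_rho, chi_1> = (1/4)[1*(2)*conj(1) + 1*(2*I)*conj(I) + 1*(-2)*conj(-1) + 1*(-2*I)*conj(-I)]
      = (1/4)[(2) + (2) + (2) + (2)] = 8/4 = 2
  <chi_rho, chi_2> = (1/4)[1*(2)*conj(1) + 1*(2*I)*conj(-1) + 1*(-2)*conj(1) + 1*(-2*I)*conj(-1)]
      = (1/4)[(2) + (-2*I) + (-2) + (2*I)] = 0/4 = 0
  <chi_rho, chi_3> = (1/4)[1*(2)*conj(1) + 1*(2*I)*conj(-I) + 1*(-2)*conj(-1) + 1*(-2*I)*conj(I)]
      = (1/4)[(2) + (-2) + (2) + (-2)] = 0/4 = 0
(Exp terms are combined using exp(i*s)*conj(exp(i*t)) = exp(i*(s-t)), and sums of them are collapsed using the identity that for every m > 1 the m distinct m-th roots of unity sum to 0, e.g. 1 + exp(2*I*pi/3) + exp(-2*I*pi/3) = 0.)
Dimension check: dim(rho) = sum (mult * dim) = 0*1 + 2*1 + 0*1 + 0*1 = 2 = chi_rho(e) = 2.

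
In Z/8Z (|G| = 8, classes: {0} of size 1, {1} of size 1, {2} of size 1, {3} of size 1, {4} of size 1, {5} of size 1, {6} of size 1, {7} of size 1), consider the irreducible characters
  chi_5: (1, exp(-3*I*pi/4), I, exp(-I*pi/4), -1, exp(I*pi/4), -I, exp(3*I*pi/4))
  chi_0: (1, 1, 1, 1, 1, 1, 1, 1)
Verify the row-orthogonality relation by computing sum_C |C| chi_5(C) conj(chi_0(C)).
Sum = 0; so <chi_5, chi_0> = 0 (distinct irreducibles are orthogonal).

Proof sketch: Compute term by term over conjugacy classes (|C| * chi_5(C) * conj(chi_0(C))):
  1*(1)*conj(1) + 1*(exp(-3*I*pi/4))*conj(1) + 1*(I)*conj(1) + 1*(exp(-I*pi/4))*conj(1) + 1*(-1)*conj(1) + 1*(exp(I*pi/4))*conj(1) + 1*(-I)*conj(1) + 1*(exp(3*I*pi/4))*conj(1)
  = (1) + (exp(-3*I*pi/4)) + (I) + (exp(-I*pi/4)) + (-1) + (exp(I*pi/4)) + (-I) + (exp(3*I*pi/4))
  = 0.
(Exp terms are combined using exp(i*s)*conj(exp(i*t)) = exp(i*(s-t)), and sums of them are collapsed using the identity that for every m > 1 the m distinct m-th roots of unity sum to 0, e.g. 1 + exp(2*I*pi/3) + exp(-2*I*pi/3) = 0.)
Dividing by |G| = 8 gives 0/8 = 0, matching the row-orthogonality relation <chi_5, chi_0> = [chi_5 = chi_0].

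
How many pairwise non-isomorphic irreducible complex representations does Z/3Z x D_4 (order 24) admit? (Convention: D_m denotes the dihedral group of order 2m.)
15

Why: The number of irreducible complex representations of a finite group equals its number of conjugacy classes. For a direct product, #classes(G x H) = #classes(G) * #classes(H). Z/3Z has 3 classes (abelian), D_4 has 5 classes, so 3 * 5 = 15, so Z/3Z x D_4 (order 24) has exactly 15 irreducible complex representations.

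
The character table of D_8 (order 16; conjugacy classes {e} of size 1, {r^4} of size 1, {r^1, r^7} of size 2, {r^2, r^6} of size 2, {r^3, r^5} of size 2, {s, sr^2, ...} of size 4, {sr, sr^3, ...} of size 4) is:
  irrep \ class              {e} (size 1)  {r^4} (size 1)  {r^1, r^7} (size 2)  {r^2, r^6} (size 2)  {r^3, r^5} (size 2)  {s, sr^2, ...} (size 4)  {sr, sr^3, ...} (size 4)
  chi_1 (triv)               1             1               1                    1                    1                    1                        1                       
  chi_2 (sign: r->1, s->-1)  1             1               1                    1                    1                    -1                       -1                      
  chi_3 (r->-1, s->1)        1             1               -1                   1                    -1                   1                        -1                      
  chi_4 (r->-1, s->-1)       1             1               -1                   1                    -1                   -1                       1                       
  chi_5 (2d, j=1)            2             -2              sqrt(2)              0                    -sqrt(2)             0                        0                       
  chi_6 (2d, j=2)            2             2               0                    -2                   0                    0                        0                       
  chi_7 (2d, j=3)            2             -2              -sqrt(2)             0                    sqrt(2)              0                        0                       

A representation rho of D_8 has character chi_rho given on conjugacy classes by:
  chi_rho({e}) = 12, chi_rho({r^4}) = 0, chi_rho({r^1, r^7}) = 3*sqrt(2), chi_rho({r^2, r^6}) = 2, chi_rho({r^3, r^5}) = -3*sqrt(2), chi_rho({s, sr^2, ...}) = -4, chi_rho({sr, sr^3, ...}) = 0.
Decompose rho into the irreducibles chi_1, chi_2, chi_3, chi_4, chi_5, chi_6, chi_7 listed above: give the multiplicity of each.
Multiplicities: chi_1: 0, chi_2: 2, chi_3: 0, chi_4: 2, chi_5: 3, chi_6: 1, chi_7: 0.

Justification: Use <chi_rho, chi> = (1/|G|) sum_C |C| * chi_rho(C) * conj(chi(C)) with |G| = 16 for each irreducible chi in the table:
  <chi_rho, chi_1> = (1/16)[1*(12)*conj(1) + 1*(0)*conj(1) + 2*(3*sqrt(2))*conj(1) + 2*(2)*conj(1) + 2*(-3*sqrt(2))*conj(1) + 4*(-4)*conj(1) + 4*(0)*conj(1)]
      = (1/16)[(12) + (0) + (6*sqrt(2)) + (4) + (-6*sqrt(2)) + (-16) + (0)] = 0/16 = 0
  <chi_rho, chi_2> = (1/16)[1*(12)*conj(1) + 1*(0)*conj(1) + 2*(3*sqrt(2))*conj(1) + 2*(2)*conj(1) + 2*(-3*sqrt(2))*conj(1) + 4*(-4)*conj(-1) + 4*(0)*conj(-1)]
      = (1/16)[(12) + (0) + (6*sqrt(2)) + (4) + (-6*sqrt(2)) + (16) + (0)] = 32/16 = 2
  <chi_rho, chi_3> = (1/16)[1*(12)*conj(1) + 1*(0)*conj(1) + 2*(3*sqrt(2))*conj(-1) + 2*(2)*conj(1) + 2*(-3*sqrt(2))*conj(-1) + 4*(-4)*conj(1) + 4*(0)*conj(-1)]
      = (1/16)[(12) + (0) + (-6*sqrt(2)) + (4) + (6*sqrt(2)) + (-16) + (0)] = 0/16 = 0
  <chi_rho, chi_4> = (1/16)[1*(12)*conj(1) + 1*(0)*conj(1) + 2*(3*sqrt(2))*conj(-1) + 2*(2)*conj(1) + 2*(-3*sqrt(2))*conj(-1) + 4*(-4)*conj(-1) + 4*(0)*conj(1)]
      = (1/16)[(12) + (0) + (-6*sqrt(2)) + (4) + (6*sqrt(2)) + (16) + (0)] = 32/16 = 2
  <chi_rho, chi_5> = (1/16)[1*(12)*conj(2) + 1*(0)*conj(-2) + 2*(3*sqrt(2))*conj(sqrt(2)) + 2*(2)*conj(0) + 2*(-3*sqrt(2))*conj(-sqrt(2)) + 4*(-4)*conj(0) + 4*(0)*conj(0)]
      = (1/16)[(24) + (0) + (12) + (0) + (12) + (0) + (0)] = 48/16 = 3
  <chi_rho, chi_6> = (1/16)[1*(12)*conj(2) + 1*(0)*conj(2) + 2*(3*sqrt(2))*conj(0) + 2*(2)*conj(-2) + 2*(-3*sqrt(2))*conj(0) + 4*(-4)*conj(0) + 4*(0)*conj(0)]
      = (1/16)[(24) + (0) + (0) + (-8) + (0) + (0) + (0)] = 16/16 = 1
  <chi_rho, chi_7> = (1/16)[1*(12)*conj(2) + 1*(0)*conj(-2) + 2*(3*sqrt(2))*conj(-sqrt(2)) + 2*(2)*conj(0) + 2*(-3*sqrt(2))*conj(sqrt(2)) + 4*(-4)*conj(0) + 4*(0)*conj(0)]
      = (1/16)[(24) + (0) + (-12) + (0) + (-12) + (0) + (0)] = 0/16 = 0
Dimension check: dim(rho) = sum (mult * dim) = 0*1 + 2*1 + 0*1 + 2*1 + 3*2 + 1*2 + 0*2 = 12 = chi_rho(e) = 12.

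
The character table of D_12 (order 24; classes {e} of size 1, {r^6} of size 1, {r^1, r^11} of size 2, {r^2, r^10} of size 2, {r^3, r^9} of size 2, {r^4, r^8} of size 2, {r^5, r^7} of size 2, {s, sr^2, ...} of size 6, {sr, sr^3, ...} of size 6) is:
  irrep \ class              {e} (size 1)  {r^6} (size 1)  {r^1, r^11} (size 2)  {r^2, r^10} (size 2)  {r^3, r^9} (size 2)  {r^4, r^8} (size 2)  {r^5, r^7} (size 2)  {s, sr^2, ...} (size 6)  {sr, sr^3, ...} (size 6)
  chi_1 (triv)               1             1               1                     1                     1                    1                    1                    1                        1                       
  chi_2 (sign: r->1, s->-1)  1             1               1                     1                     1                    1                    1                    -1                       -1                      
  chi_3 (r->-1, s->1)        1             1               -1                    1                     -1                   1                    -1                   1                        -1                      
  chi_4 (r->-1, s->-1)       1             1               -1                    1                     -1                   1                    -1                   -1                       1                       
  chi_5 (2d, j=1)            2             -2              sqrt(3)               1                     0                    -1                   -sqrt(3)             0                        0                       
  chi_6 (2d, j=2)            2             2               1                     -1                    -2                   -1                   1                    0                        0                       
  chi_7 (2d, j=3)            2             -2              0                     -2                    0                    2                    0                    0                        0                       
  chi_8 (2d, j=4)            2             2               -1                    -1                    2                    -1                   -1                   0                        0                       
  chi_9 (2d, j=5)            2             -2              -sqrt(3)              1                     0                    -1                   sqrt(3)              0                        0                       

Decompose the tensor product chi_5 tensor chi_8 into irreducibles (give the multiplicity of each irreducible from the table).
chi_5 tensor chi_8 = chi_7 + chi_9 (all other irreducibles have multiplicity 0).

Argument: The character of a tensor product is the pointwise product (chi_5 * chi_8)(C) = chi_5(C) * chi_8(C):
  {e}: (2)*(2), {r^6}: (-2)*(2), {r^1, r^11}: (sqrt(3))*(-1), {r^2, r^10}: (1)*(-1), {r^3, r^9}: (0)*(2), {r^4, r^8}: (-1)*(-1), {r^5, r^7}: (-sqrt(3))*(-1), {s, sr^2, ...}: (0)*(0), {sr, sr^3, ...}: (0)*(0)
so (chi_5 * chi_8) takes values
  {e} -> 4, {r^6} -> -4, {r^1, r^11} -> -sqrt(3), {r^2, r^10} -> -1, {r^3, r^9} -> 0, {r^4, r^8} -> 1, {r^5, r^7} -> sqrt(3), {s, sr^2, ...} -> 0, {sr, sr^3, ...} -> 0.
Now take the inner product of this character with each irreducible chi from the table, <chi_5*chi_8, chi> = (1/24) sum_C |C| (chi_5*chi_8)(C) conj(chi(C)):
  <chi_5*chi_8, chi_1> = (1/24)[1*(4)*conj(1) + 1*(-4)*conj(1) + 2*(-sqrt(3))*conj(1) + 2*(-1)*conj(1) + 2*(0)*conj(1) + 2*(1)*conj(1) + 2*(sqrt(3))*conj(1) + 6*(0)*conj(1) + 6*(0)*conj(1)]
      = (1/24)[(4) + (-4) + (-2*sqrt(3)) + (-2) + (0) + (2) + (2*sqrt(3)) + (0) + (0)] = 0/24 = 0
  <chi_5*chi_8, chi_2> = (1/24)[1*(4)*conj(1) + 1*(-4)*conj(1) + 2*(-sqrt(3))*conj(1) + 2*(-1)*conj(1) + 2*(0)*conj(1) + 2*(1)*conj(1) + 2*(sqrt(3))*conj(1) + 6*(0)*conj(-1) + 6*(0)*conj(-1)]
      = (1/24)[(4) + (-4) + (-2*sqrt(3)) + (-2) + (0) + (2) + (2*sqrt(3)) + (0) + (0)] = 0/24 = 0
  <chi_5*chi_8, chi_3> = (1/24)[1*(4)*conj(1) + 1*(-4)*conj(1) + 2*(-sqrt(3))*conj(-1) + 2*(-1)*conj(1) + 2*(0)*conj(-1) + 2*(1)*conj(1) + 2*(sqrt(3))*conj(-1) + 6*(0)*conj(1) + 6*(0)*conj(-1)]
      = (1/24)[(4) + (-4) + (2*sqrt(3)) + (-2) + (0) + (2) + (-2*sqrt(3)) + (0) + (0)] = 0/24 = 0
  <chi_5*chi_8, chi_4> = (1/24)[1*(4)*conj(1) + 1*(-4)*conj(1) + 2*(-sqrt(3))*conj(-1) + 2*(-1)*conj(1) + 2*(0)*conj(-1) + 2*(1)*conj(1) + 2*(sqrt(3))*conj(-1) + 6*(0)*conj(-1) + 6*(0)*conj(1)]
      = (1/24)[(4) + (-4) + (2*sqrt(3)) + (-2) + (0) + (2) + (-2*sqrt(3)) + (0) + (0)] = 0/24 = 0
  <chi_5*chi_8, chi_5> = (1/24)[1*(4)*conj(2) + 1*(-4)*conj(-2) + 2*(-sqrt(3))*conj(sqrt(3)) + 2*(-1)*conj(1) + 2*(0)*conj(0) + 2*(1)*conj(-1) + 2*(sqrt(3))*conj(-sqrt(3)) + 6*(0)*conj(0) + 6*(0)*conj(0)]
      = (1/24)[(8) + (8) + (-6) + (-2) + (0) + (-2) + (-6) + (0) + (0)] = 0/24 = 0
  <chi_5*chi_8, chi_6> = (1/24)[1*(4)*conj(2) + 1*(-4)*conj(2) + 2*(-sqrt(3))*conj(1) + 2*(-1)*conj(-1) + 2*(0)*conj(-2) + 2*(1)*conj(-1) + 2*(sqrt(3))*conj(1) + 6*(0)*conj(0) + 6*(0)*conj(0)]
      = (1/24)[(8) + (-8) + (-2*sqrt(3)) + (2) + (0) + (-2) + (2*sqrt(3)) + (0) + (0)] = 0/24 = 0
  <chi_5*chi_8, chi_7> = (1/24)[1*(4)*conj(2) + 1*(-4)*conj(-2) + 2*(-sqrt(3))*conj(0) + 2*(-1)*conj(-2) + 2*(0)*conj(0) + 2*(1)*conj(2) + 2*(sqrt(3))*conj(0) + 6*(0)*conj(0) + 6*(0)*conj(0)]
      = (1/24)[(8) + (8) + (0) + (4) + (0) + (4) + (0) + (0) + (0)] = 24/24 = 1
  <chi_5*chi_8, chi_8> = (1/24)[1*(4)*conj(2) + 1*(-4)*conj(2) + 2*(-sqrt(3))*conj(-1) + 2*(-1)*conj(-1) + 2*(0)*conj(2) + 2*(1)*conj(-1) + 2*(sqrt(3))*conj(-1) + 6*(0)*conj(0) + 6*(0)*conj(0)]
      = (1/24)[(8) + (-8) + (2*sqrt(3)) + (2) + (0) + (-2) + (-2*sqrt(3)) + (0) + (0)] = 0/24 = 0
  <chi_5*chi_8, chi_9> = (1/24)[1*(4)*conj(2) + 1*(-4)*conj(-2) + 2*(-sqrt(3))*conj(-sqrt(3)) + 2*(-1)*conj(1) + 2*(0)*conj(0) + 2*(1)*conj(-1) + 2*(sqrt(3))*conj(sqrt(3)) + 6*(0)*conj(0) + 6*(0)*conj(0)]
      = (1/24)[(8) + (8) + (6) + (-2) + (0) + (-2) + (6) + (0) + (0)] = 24/24 = 1
Hence the multiplicities are chi_7: 1, chi_9: 1. Dimension check: dim(chi_5)*dim(chi_8) = 2*2 = 4 and sum (mult * dim) = 1*2 + 1*2 = 4.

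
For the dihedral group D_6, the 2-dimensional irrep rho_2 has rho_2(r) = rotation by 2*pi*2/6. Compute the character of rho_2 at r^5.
chi_{rho_2}(r^5) = 2*cos(2*pi*2*5/6) = -1

Details: rho_2(r^5) is rotation by angle 2*pi*2*5/6, whose trace is 2*cos(2*pi*2*5/6) = -1.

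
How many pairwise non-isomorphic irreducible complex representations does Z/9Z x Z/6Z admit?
54

Derivation: The number of irreducible complex representations of a finite group equals its number of conjugacy classes. Z/9Z x Z/6Z is abelian of order 54, so every element is its own conjugacy class: 54 classes, so Z/9Z x Z/6Z (order 54) has exactly 54 irreducible complex representations.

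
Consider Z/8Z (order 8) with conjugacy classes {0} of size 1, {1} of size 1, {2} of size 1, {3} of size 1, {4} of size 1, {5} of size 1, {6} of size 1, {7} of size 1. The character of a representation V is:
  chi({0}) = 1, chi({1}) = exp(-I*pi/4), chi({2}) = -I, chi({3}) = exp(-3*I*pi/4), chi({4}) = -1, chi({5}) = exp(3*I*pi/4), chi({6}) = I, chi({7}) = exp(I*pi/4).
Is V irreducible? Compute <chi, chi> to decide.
Irreducible: <chi, chi> = 1.

Proof sketch: <chi, chi> = (1/|G|) sum_C |C| * |chi(C)|^2 = (1/8)[1*|1|^2 + 1*|exp(-I*pi/4)|^2 + 1*|-I|^2 + 1*|exp(-3*I*pi/4)|^2 + 1*|-1|^2 + 1*|exp(3*I*pi/4)|^2 + 1*|I|^2 + 1*|exp(I*pi/4)|^2]
  = (1/8)[(1) + (1) + (1) + (1) + (1) + (1) + (1) + (1)] = 8/8 = 1.
(Exp terms are combined using exp(i*s)*conj(exp(i*t)) = exp(i*(s-t)), and sums of them are collapsed using the identity that for every m > 1 the m distinct m-th roots of unity sum to 0, e.g. 1 + exp(2*I*pi/3) + exp(-2*I*pi/3) = 0.)
A character is irreducible iff <chi, chi> = 1, so this representation is irreducible.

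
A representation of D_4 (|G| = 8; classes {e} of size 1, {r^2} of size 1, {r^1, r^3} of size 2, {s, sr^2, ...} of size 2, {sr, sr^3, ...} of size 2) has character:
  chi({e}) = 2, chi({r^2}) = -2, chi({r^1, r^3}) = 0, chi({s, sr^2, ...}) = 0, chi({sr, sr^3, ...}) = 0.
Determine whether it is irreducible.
Irreducible: <chi, chi> = 1.

Derivation: <chi, chi> = (1/|G|) sum_C |C| * |chi(C)|^2 = (1/8)[1*|2|^2 + 1*|-2|^2 + 2*|0|^2 + 2*|0|^2 + 2*|0|^2]
  = (1/8)[(4) + (4) + (0) + (0) + (0)] = 8/8 = 1.
A character is irreducible iff <chi, chi> = 1, so this representation is irreducible.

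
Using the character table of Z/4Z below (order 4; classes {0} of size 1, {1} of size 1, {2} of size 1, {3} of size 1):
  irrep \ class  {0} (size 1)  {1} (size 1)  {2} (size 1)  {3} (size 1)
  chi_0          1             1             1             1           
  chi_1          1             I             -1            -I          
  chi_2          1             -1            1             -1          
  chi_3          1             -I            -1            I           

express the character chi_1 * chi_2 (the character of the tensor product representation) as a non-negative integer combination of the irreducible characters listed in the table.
chi_1 tensor chi_2 = chi_3 (all other irreducibles have multiplicity 0).

Solution. The character of a tensor product is the pointwise product (chi_1 * chi_2)(C) = chi_1(C) * chi_2(C):
  {0}: (1)*(1), {1}: (I)*(-1), {2}: (-1)*(1), {3}: (-I)*(-1)
so (chi_1 * chi_2) takes values
  {0} -> 1, {1} -> -I, {2} -> -1, {3} -> I.
Now take the inner product of this character with each irreducible chi from the table, <chi_1*chi_2, chi> = (1/4) sum_C |C| (chi_1*chi_2)(C) conj(chi(C)):
  <chi_1*chi_2, chi_0> = (1/4)[1*(1)*conj(1) + 1*(-I)*conj(1) + 1*(-1)*conj(1) + 1*(I)*conj(1)]
      = (1/4)[(1) + (-I) + (-1) + (I)] = 0/4 = 0
  <chi_1*chi_2, chi_1> = (1/4)[1*(1)*conj(1) + 1*(-I)*conj(I) + 1*(-1)*conj(-1) + 1*(I)*conj(-I)]
      = (1/4)[(1) + (-1) + (1) + (-1)] = 0/4 = 0
  <chi_1*chi_2, chi_2> = (1/4)[1*(1)*conj(1) + 1*(-I)*conj(-1) + 1*(-1)*conj(1) + 1*(I)*conj(-1)]
      = (1/4)[(1) + (I) + (-1) + (-I)] = 0/4 = 0
  <chi_1*chi_2, chi_3> = (1/4)[1*(1)*conj(1) + 1*(-I)*conj(-I) + 1*(-1)*conj(-1) + 1*(I)*conj(I)]
      = (1/4)[(1) + (1) + (1) + (1)] = 4/4 = 1
(Exp terms are combined using exp(i*s)*conj(exp(i*t)) = exp(i*(s-t)), and sums of them are collapsed using the identity that for every m > 1 the m distinct m-th roots of unity sum to 0, e.g. 1 + exp(2*I*pi/3) + exp(-2*I*pi/3) = 0.)
Hence the multiplicities are chi_3: 1. Dimension check: dim(chi_1)*dim(chi_2) = 1*1 = 1 and sum (mult * dim) = 1*1 = 1.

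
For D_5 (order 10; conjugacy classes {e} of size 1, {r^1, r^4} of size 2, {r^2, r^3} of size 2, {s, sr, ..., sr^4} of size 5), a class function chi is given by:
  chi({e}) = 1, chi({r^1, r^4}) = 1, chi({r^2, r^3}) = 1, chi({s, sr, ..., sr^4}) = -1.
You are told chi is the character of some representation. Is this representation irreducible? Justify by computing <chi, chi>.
Irreducible: <chi, chi> = 1.

Working: <chi, chi> = (1/|G|) sum_C |C| * |chi(C)|^2 = (1/10)[1*|1|^2 + 2*|1|^2 + 2*|1|^2 + 5*|-1|^2]
  = (1/10)[(1) + (2) + (2) + (5)] = 10/10 = 1.
A character is irreducible iff <chi, chi> = 1, so this representation is irreducible.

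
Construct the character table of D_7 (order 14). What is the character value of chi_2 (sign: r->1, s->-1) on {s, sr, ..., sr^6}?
Conjugacy classes: {e} of size 1, {r^1, r^6} of size 2, {r^2, r^5} of size 2, {r^3, r^4} of size 2, {s, sr, ..., sr^6} of size 7.
Character table:
  irrep \ class              {e} (size 1)  {r^1, r^6} (size 2)  {r^2, r^5} (size 2)  {r^3, r^4} (size 2)  {s, sr, ..., sr^6} (size 7)
  chi_1 (triv)               1             1                    1                    1                    1                          
  chi_2 (sign: r->1, s->-1)  1             1                    1                    1                    -1                         
  chi_3 (2d, j=1)            2             2*cos(2*pi/7)        -2*cos(3*pi/7)       -2*cos(pi/7)         0                          
  chi_4 (2d, j=2)            2             -2*cos(3*pi/7)       -2*cos(pi/7)         2*cos(2*pi/7)        0                          
  chi_5 (2d, j=3)            2             -2*cos(pi/7)         2*cos(2*pi/7)        -2*cos(3*pi/7)       0                          

Spot check: chi_2 (sign: r->1, s->-1) on {s, sr, ..., sr^6} = -1.

Justification: D_7 has order 2*7 = 14 with 5 conjugacy classes, hence 5 irreducibles. Sum of squared dims 1 + 1 + 4 + 4 + 4 = 14 = |G|. Linear characters come from the abelianisation; the 2-dimensional irreps have character r^k -> 2*cos(2*pi*j*k/7), reflections -> 0.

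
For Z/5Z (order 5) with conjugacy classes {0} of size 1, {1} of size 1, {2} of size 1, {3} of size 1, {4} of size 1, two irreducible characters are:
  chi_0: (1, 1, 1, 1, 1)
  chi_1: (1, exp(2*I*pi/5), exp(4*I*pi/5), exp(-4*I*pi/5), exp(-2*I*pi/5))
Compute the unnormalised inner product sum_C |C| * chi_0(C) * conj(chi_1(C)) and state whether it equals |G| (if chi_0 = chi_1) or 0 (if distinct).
Sum = 0; so <chi_0, chi_1> = 0 (distinct irreducibles are orthogonal).

Solution. Compute term by term over conjugacy classes (|C| * chi_0(C) * conj(chi_1(C))):
  1*(1)*conj(1) + 1*(1)*conj(exp(2*I*pi/5)) + 1*(1)*conj(exp(4*I*pi/5)) + 1*(1)*conj(exp(-4*I*pi/5)) + 1*(1)*conj(exp(-2*I*pi/5))
  = (1) + (exp(-2*I*pi/5)) + (exp(-4*I*pi/5)) + (exp(4*I*pi/5)) + (exp(2*I*pi/5))
  = 0.
(Exp terms are combined using exp(i*s)*conj(exp(i*t)) = exp(i*(s-t)), and sums of them are collapsed using the identity that for every m > 1 the m distinct m-th roots of unity sum to 0, e.g. 1 + exp(2*I*pi/3) + exp(-2*I*pi/3) = 0.)
Dividing by |G| = 5 gives 0/5 = 0, matching the row-orthogonality relation <chi_0, chi_1> = [chi_0 = chi_1].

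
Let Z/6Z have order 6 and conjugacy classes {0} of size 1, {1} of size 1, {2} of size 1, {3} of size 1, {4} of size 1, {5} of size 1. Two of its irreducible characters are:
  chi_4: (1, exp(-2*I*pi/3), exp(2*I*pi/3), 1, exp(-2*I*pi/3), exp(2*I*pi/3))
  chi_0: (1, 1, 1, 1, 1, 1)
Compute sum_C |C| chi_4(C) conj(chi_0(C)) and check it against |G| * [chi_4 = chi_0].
Sum = 0; so <chi_4, chi_0> = 0 (distinct irreducibles are orthogonal).

Details: Compute term by term over conjugacy classes (|C| * chi_4(C) * conj(chi_0(C))):
  1*(1)*conj(1) + 1*(exp(-2*I*pi/3))*conj(1) + 1*(exp(2*I*pi/3))*conj(1) + 1*(1)*conj(1) + 1*(exp(-2*I*pi/3))*conj(1) + 1*(exp(2*I*pi/3))*conj(1)
  = (1) + (exp(-2*I*pi/3)) + (exp(2*I*pi/3)) + (1) + (exp(-2*I*pi/3)) + (exp(2*I*pi/3))
  = 0.
(Exp terms are combined using exp(i*s)*conj(exp(i*t)) = exp(i*(s-t)), and sums of them are collapsed using the identity that for every m > 1 the m distinct m-th roots of unity sum to 0, e.g. 1 + exp(2*I*pi/3) + exp(-2*I*pi/3) = 0.)
Dividing by |G| = 6 gives 0/6 = 0, matching the row-orthogonality relation <chi_4, chi_0> = [chi_4 = chi_0].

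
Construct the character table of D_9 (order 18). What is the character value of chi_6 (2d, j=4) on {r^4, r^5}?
Conjugacy classes: {e} of size 1, {r^1, r^8} of size 2, {r^2, r^7} of size 2, {r^3, r^6} of size 2, {r^4, r^5} of size 2, {s, sr, ..., sr^8} of size 9.
Character table:
  irrep \ class              {e} (size 1)  {r^1, r^8} (size 2)  {r^2, r^7} (size 2)  {r^3, r^6} (size 2)  {r^4, r^5} (size 2)  {s, sr, ..., sr^8} (size 9)
  chi_1 (triv)               1             1                    1                    1                    1                    1                          
  chi_2 (sign: r->1, s->-1)  1             1                    1                    1                    1                    -1                         
  chi_3 (2d, j=1)            2             2*cos(2*pi/9)        2*cos(4*pi/9)        -1                   -2*cos(pi/9)         0                          
  chi_4 (2d, j=2)            2             2*cos(4*pi/9)        -2*cos(pi/9)         -1                   2*cos(2*pi/9)        0                          
  chi_5 (2d, j=3)            2             -1                   -1                   2                    -1                   0                          
  chi_6 (2d, j=4)            2             -2*cos(pi/9)         2*cos(2*pi/9)        -1                   2*cos(4*pi/9)        0                          

Spot check: chi_6 (2d, j=4) on {r^4, r^5} = 2*cos(4*pi/9).

Derivation: D_9 has order 2*9 = 18 with 6 conjugacy classes, hence 6 irreducibles. Sum of squared dims 1 + 1 + 4 + 4 + 4 + 4 = 18 = |G|. Linear characters come from the abelianisation; the 2-dimensional irreps have character r^k -> 2*cos(2*pi*j*k/9), reflections -> 0.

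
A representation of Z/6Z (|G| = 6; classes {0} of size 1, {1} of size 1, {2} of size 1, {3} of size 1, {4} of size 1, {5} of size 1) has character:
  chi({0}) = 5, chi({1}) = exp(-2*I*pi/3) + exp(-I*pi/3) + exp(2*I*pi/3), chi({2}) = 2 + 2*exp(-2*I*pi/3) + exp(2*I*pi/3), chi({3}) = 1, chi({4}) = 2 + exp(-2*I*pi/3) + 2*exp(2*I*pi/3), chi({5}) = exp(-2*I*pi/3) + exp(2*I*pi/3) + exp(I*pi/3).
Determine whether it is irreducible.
Not irreducible (reducible): <chi, chi> = 5 > 1.

Proof sketch: <chi, chi> = (1/|G|) sum_C |C| * |chi(C)|^2 = (1/6)[1*|5|^2 + 1*|exp(-2*I*pi/3) + exp(-I*pi/3) + exp(2*I*pi/3)|^2 + 1*|2 + 2*exp(-2*I*pi/3) + exp(2*I*pi/3)|^2 + 1*|1|^2 + 1*|2 + exp(-2*I*pi/3) + 2*exp(2*I*pi/3)|^2 + 1*|exp(-2*I*pi/3) + exp(2*I*pi/3) + exp(I*pi/3)|^2]
  = (1/6)[(25) + (1) + (1) + (1) + (1) + (1)] = 30/6 = 5.
(Exp terms are combined using exp(i*s)*conj(exp(i*t)) = exp(i*(s-t)), and sums of them are collapsed using the identity that for every m > 1 the m distinct m-th roots of unity sum to 0, e.g. 1 + exp(2*I*pi/3) + exp(-2*I*pi/3) = 0.)
A character is irreducible iff <chi, chi> = 1, so this representation is reducible.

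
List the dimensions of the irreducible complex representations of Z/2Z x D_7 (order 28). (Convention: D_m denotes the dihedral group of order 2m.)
Dimensions: 1, 1, 1, 1, 2, 2, 2, 2, 2, 2

Proof sketch: There are 10 irreducibles (= number of conjugacy classes). Their dimensions d_i satisfy sum d_i^2 = |G| = 28: 1 + 1 + 1 + 1 + 4 + 4 + 4 + 4 + 4 + 4 = 28. (For the product with Z/2Z: each of the 2 1-dim characters of Z/2Z tensors with each irrep of D_7, giving 2 copies of each D_7-dimension.)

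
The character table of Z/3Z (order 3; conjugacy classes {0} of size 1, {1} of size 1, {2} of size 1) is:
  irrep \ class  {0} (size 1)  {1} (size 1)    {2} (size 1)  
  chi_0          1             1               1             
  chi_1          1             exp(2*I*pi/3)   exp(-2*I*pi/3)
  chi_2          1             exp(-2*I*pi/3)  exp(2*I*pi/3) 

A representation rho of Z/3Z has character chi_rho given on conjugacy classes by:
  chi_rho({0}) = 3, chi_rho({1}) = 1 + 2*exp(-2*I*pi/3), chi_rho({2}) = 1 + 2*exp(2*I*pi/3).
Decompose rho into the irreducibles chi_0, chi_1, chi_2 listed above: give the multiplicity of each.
Multiplicities: chi_0: 1, chi_1: 0, chi_2: 2.

Working: Use <chi_rho, chi> = (1/|G|) sum_C |C| * chi_rho(C) * conj(chi(C)) with |G| = 3 for each irreducible chi in the table:
  <chi_rho, chi_0> = (1/3)[1*(3)*conj(1) + 1*(1 + 2*exp(-2*I*pi/3))*conj(1) + 1*(1 + 2*exp(2*I*pi/3))*conj(1)]
      = (1/3)[(3) + (1 + 2*exp(-2*I*pi/3)) + (1 + 2*exp(2*I*pi/3))] = 3/3 = 1
  <chi_rho, chi_1> = (1/3)[1*(3)*conj(1) + 1*(1 + 2*exp(-2*I*pi/3))*conj(exp(2*I*pi/3)) + 1*(1 + 2*exp(2*I*pi/3))*conj(exp(-2*I*pi/3))]
      = (1/3)[(3) + (exp(-2*I*pi/3) + 2*exp(2*I*pi/3)) + (2*exp(-2*I*pi/3) + exp(2*I*pi/3))] = 0/3 = 0
  <chi_rho, chi_2> = (1/3)[1*(3)*conj(1) + 1*(1 + 2*exp(-2*I*pi/3))*conj(exp(-2*I*pi/3)) + 1*(1 + 2*exp(2*I*pi/3))*conj(exp(2*I*pi/3))]
      = (1/3)[(3) + (2 + exp(2*I*pi/3)) + (2 + exp(-2*I*pi/3))] = 6/3 = 2
(Exp terms are combined using exp(i*s)*conj(exp(i*t)) = exp(i*(s-t)), and sums of them are collapsed using the identity that for every m > 1 the m distinct m-th roots of unity sum to 0, e.g. 1 + exp(2*I*pi/3) + exp(-2*I*pi/3) = 0.)
Dimension check: dim(rho) = sum (mult * dim) = 1*1 + 0*1 + 2*1 = 3 = chi_rho(e) = 3.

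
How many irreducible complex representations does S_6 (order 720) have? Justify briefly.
11

Argument: The number of irreducible complex representations of a finite group equals its number of conjugacy classes. Conjugacy classes in S_6 correspond to cycle types, i.e. partitions of 6; there are p(6) = 11 of them, so S_6 (order 720) has exactly 11 irreducible complex representations.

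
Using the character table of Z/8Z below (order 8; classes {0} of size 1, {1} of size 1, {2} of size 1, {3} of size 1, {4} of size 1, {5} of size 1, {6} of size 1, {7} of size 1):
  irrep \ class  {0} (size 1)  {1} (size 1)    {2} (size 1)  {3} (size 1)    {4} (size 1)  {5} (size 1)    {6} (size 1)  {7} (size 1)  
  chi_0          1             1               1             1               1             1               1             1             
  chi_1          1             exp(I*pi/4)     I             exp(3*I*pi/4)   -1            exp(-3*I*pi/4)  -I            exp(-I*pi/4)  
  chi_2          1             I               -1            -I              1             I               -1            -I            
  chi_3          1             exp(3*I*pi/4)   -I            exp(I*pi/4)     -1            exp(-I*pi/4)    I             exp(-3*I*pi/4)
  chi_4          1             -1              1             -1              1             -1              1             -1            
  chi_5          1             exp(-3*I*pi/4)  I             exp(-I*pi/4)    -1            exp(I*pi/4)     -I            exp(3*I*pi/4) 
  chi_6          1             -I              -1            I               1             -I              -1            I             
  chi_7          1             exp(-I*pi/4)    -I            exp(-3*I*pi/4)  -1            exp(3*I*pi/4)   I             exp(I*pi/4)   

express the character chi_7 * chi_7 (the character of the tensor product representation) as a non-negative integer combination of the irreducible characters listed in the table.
chi_7 tensor chi_7 = chi_6 (all other irreducibles have multiplicity 0).

Details: The character of a tensor product is the pointwise product (chi_7 * chi_7)(C) = chi_7(C) * chi_7(C):
  {0}: (1)*(1), {1}: (exp(-I*pi/4))*(exp(-I*pi/4)), {2}: (-I)*(-I), {3}: (exp(-3*I*pi/4))*(exp(-3*I*pi/4)), {4}: (-1)*(-1), {5}: (exp(3*I*pi/4))*(exp(3*I*pi/4)), {6}: (I)*(I), {7}: (exp(I*pi/4))*(exp(I*pi/4))
so (chi_7 * chi_7) takes values
  {0} -> 1, {1} -> -I, {2} -> -1, {3} -> I, {4} -> 1, {5} -> -I, {6} -> -1, {7} -> I.
Now take the inner product of this character with each irreducible chi from the table, <chi_7*chi_7, chi> = (1/8) sum_C |C| (chi_7*chi_7)(C) conj(chi(C)):
  <chi_7*chi_7, chi_0> = (1/8)[1*(1)*conj(1) + 1*(-I)*conj(1) + 1*(-1)*conj(1) + 1*(I)*conj(1) + 1*(1)*conj(1) + 1*(-I)*conj(1) + 1*(-1)*conj(1) + 1*(I)*conj(1)]
      = (1/8)[(1) + (-I) + (-1) + (I) + (1) + (-I) + (-1) + (I)] = 0/8 = 0
  <chi_7*chi_7, chi_1> = (1/8)[1*(1)*conj(1) + 1*(-I)*conj(exp(I*pi/4)) + 1*(-1)*conj(I) + 1*(I)*conj(exp(3*I*pi/4)) + 1*(1)*conj(-1) + 1*(-I)*conj(exp(-3*I*pi/4)) + 1*(-1)*conj(-I) + 1*(I)*conj(exp(-I*pi/4))]
      = (1/8)[(1) + (-exp(I*pi/4)) + (I) + (exp(-I*pi/4)) + (-1) + (-exp(-3*I*pi/4)) + (-I) + (exp(3*I*pi/4))] = 0/8 = 0
  <chi_7*chi_7, chi_2> = (1/8)[1*(1)*conj(1) + 1*(-I)*conj(I) + 1*(-1)*conj(-1) + 1*(I)*conj(-I) + 1*(1)*conj(1) + 1*(-I)*conj(I) + 1*(-1)*conj(-1) + 1*(I)*conj(-I)]
      = (1/8)[(1) + (-1) + (1) + (-1) + (1) + (-1) + (1) + (-1)] = 0/8 = 0
  <chi_7*chi_7, chi_3> = (1/8)[1*(1)*conj(1) + 1*(-I)*conj(exp(3*I*pi/4)) + 1*(-1)*conj(-I) + 1*(I)*conj(exp(I*pi/4)) + 1*(1)*conj(-1) + 1*(-I)*conj(exp(-I*pi/4)) + 1*(-1)*conj(I) + 1*(I)*conj(exp(-3*I*pi/4))]
      = (1/8)[(1) + (-exp(-I*pi/4)) + (-I) + (exp(I*pi/4)) + (-1) + (-exp(3*I*pi/4)) + (I) + (exp(-3*I*pi/4))] = 0/8 = 0
  <chi_7*chi_7, chi_4> = (1/8)[1*(1)*conj(1) + 1*(-I)*conj(-1) + 1*(-1)*conj(1) + 1*(I)*conj(-1) + 1*(1)*conj(1) + 1*(-I)*conj(-1) + 1*(-1)*conj(1) + 1*(I)*conj(-1)]
      = (1/8)[(1) + (I) + (-1) + (-I) + (1) + (I) + (-1) + (-I)] = 0/8 = 0
  <chi_7*chi_7, chi_5> = (1/8)[1*(1)*conj(1) + 1*(-I)*conj(exp(-3*I*pi/4)) + 1*(-1)*conj(I) + 1*(I)*conj(exp(-I*pi/4)) + 1*(1)*conj(-1) + 1*(-I)*conj(exp(I*pi/4)) + 1*(-1)*conj(-I) + 1*(I)*conj(exp(3*I*pi/4))]
      = (1/8)[(1) + (-exp(-3*I*pi/4)) + (I) + (exp(3*I*pi/4)) + (-1) + (-exp(I*pi/4)) + (-I) + (exp(-I*pi/4))] = 0/8 = 0
  <chi_7*chi_7, chi_6> = (1/8)[1*(1)*conj(1) + 1*(-I)*conj(-I) + 1*(-1)*conj(-1) + 1*(I)*conj(I) + 1*(1)*conj(1) + 1*(-I)*conj(-I) + 1*(-1)*conj(-1) + 1*(I)*conj(I)]
      = (1/8)[(1) + (1) + (1) + (1) + (1) + (1) + (1) + (1)] = 8/8 = 1
  <chi_7*chi_7, chi_7> = (1/8)[1*(1)*conj(1) + 1*(-I)*conj(exp(-I*pi/4)) + 1*(-1)*conj(-I) + 1*(I)*conj(exp(-3*I*pi/4)) + 1*(1)*conj(-1) + 1*(-I)*conj(exp(3*I*pi/4)) + 1*(-1)*conj(I) + 1*(I)*conj(exp(I*pi/4))]
      = (1/8)[(1) + (-exp(3*I*pi/4)) + (-I) + (exp(-3*I*pi/4)) + (-1) + (-exp(-I*pi/4)) + (I) + (exp(I*pi/4))] = 0/8 = 0
(Exp terms are combined using exp(i*s)*conj(exp(i*t)) = exp(i*(s-t)), and sums of them are collapsed using the identity that for every m > 1 the m distinct m-th roots of unity sum to 0, e.g. 1 + exp(2*I*pi/3) + exp(-2*I*pi/3) = 0.)
Hence the multiplicities are chi_6: 1. Dimension check: dim(chi_7)*dim(chi_7) = 1*1 = 1 and sum (mult * dim) = 1*1 = 1.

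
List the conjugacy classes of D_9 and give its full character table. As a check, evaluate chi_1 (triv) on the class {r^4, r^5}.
Conjugacy classes: {e} of size 1, {r^1, r^8} of size 2, {r^2, r^7} of size 2, {r^3, r^6} of size 2, {r^4, r^5} of size 2, {s, sr, ..., sr^8} of size 9.
Character table:
  irrep \ class              {e} (size 1)  {r^1, r^8} (size 2)  {r^2, r^7} (size 2)  {r^3, r^6} (size 2)  {r^4, r^5} (size 2)  {s, sr, ..., sr^8} (size 9)
  chi_1 (triv)               1             1                    1                    1                    1                    1                          
  chi_2 (sign: r->1, s->-1)  1             1                    1                    1                    1                    -1                         
  chi_3 (2d, j=1)            2             2*cos(2*pi/9)        2*cos(4*pi/9)        -1                   -2*cos(pi/9)         0                          
  chi_4 (2d, j=2)            2             2*cos(4*pi/9)        -2*cos(pi/9)         -1                   2*cos(2*pi/9)        0                          
  chi_5 (2d, j=3)            2             -1                   -1                   2                    -1                   0                          
  chi_6 (2d, j=4)            2             -2*cos(pi/9)         2*cos(2*pi/9)        -1                   2*cos(4*pi/9)        0                          

Spot check: chi_1 (triv) on {r^4, r^5} = 1.

Argument: D_9 has order 2*9 = 18 with 6 conjugacy classes, hence 6 irreducibles. Sum of squared dims 1 + 1 + 4 + 4 + 4 + 4 = 18 = |G|. Linear characters come from the abelianisation; the 2-dimensional irreps have character r^k -> 2*cos(2*pi*j*k/9), reflections -> 0.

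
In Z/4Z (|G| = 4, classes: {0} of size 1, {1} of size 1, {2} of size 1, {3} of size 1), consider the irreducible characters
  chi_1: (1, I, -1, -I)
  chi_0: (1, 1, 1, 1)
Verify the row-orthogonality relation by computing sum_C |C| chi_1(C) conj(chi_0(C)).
Sum = 0; so <chi_1, chi_0> = 0 (distinct irreducibles are orthogonal).

Reasoning: Compute term by term over conjugacy classes (|C| * chi_1(C) * conj(chi_0(C))):
  1*(1)*conj(1) + 1*(I)*conj(1) + 1*(-1)*conj(1) + 1*(-I)*conj(1)
  = (1) + (I) + (-1) + (-I)
  = 0.
(Exp terms are combined using exp(i*s)*conj(exp(i*t)) = exp(i*(s-t)), and sums of them are collapsed using the identity that for every m > 1 the m distinct m-th roots of unity sum to 0, e.g. 1 + exp(2*I*pi/3) + exp(-2*I*pi/3) = 0.)
Dividing by |G| = 4 gives 0/4 = 0, matching the row-orthogonality relation <chi_1, chi_0> = [chi_1 = chi_0].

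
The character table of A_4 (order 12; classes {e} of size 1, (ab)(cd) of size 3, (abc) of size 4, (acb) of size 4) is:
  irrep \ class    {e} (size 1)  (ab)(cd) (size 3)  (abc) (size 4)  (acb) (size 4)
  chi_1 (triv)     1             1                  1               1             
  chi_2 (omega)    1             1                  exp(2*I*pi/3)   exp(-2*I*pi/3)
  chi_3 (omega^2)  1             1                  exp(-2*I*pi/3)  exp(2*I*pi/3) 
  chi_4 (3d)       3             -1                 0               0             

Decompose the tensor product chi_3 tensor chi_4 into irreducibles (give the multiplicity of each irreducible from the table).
chi_3 tensor chi_4 = chi_4 (all other irreducibles have multiplicity 0).

The character of a tensor product is the pointwise product (chi_3 * chi_4)(C) = chi_3(C) * chi_4(C):
  {e}: (1)*(3), (ab)(cd): (1)*(-1), (abc): (exp(-2*I*pi/3))*(0), (acb): (exp(2*I*pi/3))*(0)
so (chi_3 * chi_4) takes values
  {e} -> 3, (ab)(cd) -> -1, (abc) -> 0, (acb) -> 0.
Now take the inner product of this character with each irreducible chi from the table, <chi_3*chi_4, chi> = (1/12) sum_C |C| (chi_3*chi_4)(C) conj(chi(C)):
  <chi_3*chi_4, chi_1> = (1/12)[1*(3)*conj(1) + 3*(-1)*conj(1) + 4*(0)*conj(1) + 4*(0)*conj(1)]
      = (1/12)[(3) + (-3) + (0) + (0)] = 0/12 = 0
  <chi_3*chi_4, chi_2> = (1/12)[1*(3)*conj(1) + 3*(-1)*conj(1) + 4*(0)*conj(exp(2*I*pi/3)) + 4*(0)*conj(exp(-2*I*pi/3))]
      = (1/12)[(3) + (-3) + (0) + (0)] = 0/12 = 0
  <chi_3*chi_4, chi_3> = (1/12)[1*(3)*conj(1) + 3*(-1)*conj(1) + 4*(0)*conj(exp(-2*I*pi/3)) + 4*(0)*conj(exp(2*I*pi/3))]
      = (1/12)[(3) + (-3) + (0) + (0)] = 0/12 = 0
  <chi_3*chi_4, chi_4> = (1/12)[1*(3)*conj(3) + 3*(-1)*conj(-1) + 4*(0)*conj(0) + 4*(0)*conj(0)]
      = (1/12)[(9) + (3) + (0) + (0)] = 12/12 = 1
(Exp terms are combined using exp(i*s)*conj(exp(i*t)) = exp(i*(s-t)), and sums of them are collapsed using the identity that for every m > 1 the m distinct m-th roots of unity sum to 0, e.g. 1 + exp(2*I*pi/3) + exp(-2*I*pi/3) = 0.)
Hence the multiplicities are chi_4: 1. Dimension check: dim(chi_3)*dim(chi_4) = 1*3 = 3 and sum (mult * dim) = 1*3 = 3.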